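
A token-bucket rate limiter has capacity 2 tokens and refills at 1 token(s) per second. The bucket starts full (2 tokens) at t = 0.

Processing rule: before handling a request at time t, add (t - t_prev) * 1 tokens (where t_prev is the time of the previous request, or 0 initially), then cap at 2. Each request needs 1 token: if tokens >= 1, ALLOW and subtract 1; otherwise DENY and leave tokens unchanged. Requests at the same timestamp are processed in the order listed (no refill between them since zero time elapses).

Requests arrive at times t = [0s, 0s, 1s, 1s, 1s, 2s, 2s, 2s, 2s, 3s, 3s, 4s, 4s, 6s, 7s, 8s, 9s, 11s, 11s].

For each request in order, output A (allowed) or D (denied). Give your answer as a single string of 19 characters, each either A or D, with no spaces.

Simulating step by step:
  req#1 t=0s: ALLOW
  req#2 t=0s: ALLOW
  req#3 t=1s: ALLOW
  req#4 t=1s: DENY
  req#5 t=1s: DENY
  req#6 t=2s: ALLOW
  req#7 t=2s: DENY
  req#8 t=2s: DENY
  req#9 t=2s: DENY
  req#10 t=3s: ALLOW
  req#11 t=3s: DENY
  req#12 t=4s: ALLOW
  req#13 t=4s: DENY
  req#14 t=6s: ALLOW
  req#15 t=7s: ALLOW
  req#16 t=8s: ALLOW
  req#17 t=9s: ALLOW
  req#18 t=11s: ALLOW
  req#19 t=11s: ALLOW

Answer: AAADDADDDADADAAAAAA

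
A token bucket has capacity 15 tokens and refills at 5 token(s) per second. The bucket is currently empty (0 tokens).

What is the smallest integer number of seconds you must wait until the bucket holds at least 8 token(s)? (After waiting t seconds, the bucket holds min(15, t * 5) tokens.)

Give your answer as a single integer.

Answer: 2

Derivation:
Need t * 5 >= 8, so t >= 8/5.
Smallest integer t = ceil(8/5) = 2.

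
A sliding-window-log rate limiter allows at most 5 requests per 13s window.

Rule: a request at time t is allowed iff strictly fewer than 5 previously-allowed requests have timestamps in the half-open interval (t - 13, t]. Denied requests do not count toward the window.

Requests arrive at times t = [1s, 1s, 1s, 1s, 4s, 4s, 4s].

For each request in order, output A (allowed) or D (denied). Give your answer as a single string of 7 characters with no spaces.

Answer: AAAAADD

Derivation:
Tracking allowed requests in the window:
  req#1 t=1s: ALLOW
  req#2 t=1s: ALLOW
  req#3 t=1s: ALLOW
  req#4 t=1s: ALLOW
  req#5 t=4s: ALLOW
  req#6 t=4s: DENY
  req#7 t=4s: DENY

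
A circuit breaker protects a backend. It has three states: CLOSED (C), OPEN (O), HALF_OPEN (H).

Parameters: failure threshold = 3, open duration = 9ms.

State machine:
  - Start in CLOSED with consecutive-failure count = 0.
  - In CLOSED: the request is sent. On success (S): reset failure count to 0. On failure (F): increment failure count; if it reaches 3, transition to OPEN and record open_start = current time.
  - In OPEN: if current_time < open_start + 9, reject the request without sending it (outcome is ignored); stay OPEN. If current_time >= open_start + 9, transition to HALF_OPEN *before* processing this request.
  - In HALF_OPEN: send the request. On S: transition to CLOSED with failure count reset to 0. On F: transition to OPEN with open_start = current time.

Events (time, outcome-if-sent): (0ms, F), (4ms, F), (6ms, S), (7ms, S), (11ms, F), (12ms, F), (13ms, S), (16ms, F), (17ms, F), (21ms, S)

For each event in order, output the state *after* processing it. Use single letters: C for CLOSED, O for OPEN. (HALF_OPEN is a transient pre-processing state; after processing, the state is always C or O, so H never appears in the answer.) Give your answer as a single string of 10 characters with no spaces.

State after each event:
  event#1 t=0ms outcome=F: state=CLOSED
  event#2 t=4ms outcome=F: state=CLOSED
  event#3 t=6ms outcome=S: state=CLOSED
  event#4 t=7ms outcome=S: state=CLOSED
  event#5 t=11ms outcome=F: state=CLOSED
  event#6 t=12ms outcome=F: state=CLOSED
  event#7 t=13ms outcome=S: state=CLOSED
  event#8 t=16ms outcome=F: state=CLOSED
  event#9 t=17ms outcome=F: state=CLOSED
  event#10 t=21ms outcome=S: state=CLOSED

Answer: CCCCCCCCCC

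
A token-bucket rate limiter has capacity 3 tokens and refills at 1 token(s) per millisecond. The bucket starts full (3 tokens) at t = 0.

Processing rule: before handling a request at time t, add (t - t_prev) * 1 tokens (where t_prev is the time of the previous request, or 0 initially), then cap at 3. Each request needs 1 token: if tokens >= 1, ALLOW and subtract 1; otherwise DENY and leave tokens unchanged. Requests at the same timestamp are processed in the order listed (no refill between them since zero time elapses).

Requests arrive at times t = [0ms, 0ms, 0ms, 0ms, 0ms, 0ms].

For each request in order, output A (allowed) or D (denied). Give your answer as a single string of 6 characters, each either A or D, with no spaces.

Simulating step by step:
  req#1 t=0ms: ALLOW
  req#2 t=0ms: ALLOW
  req#3 t=0ms: ALLOW
  req#4 t=0ms: DENY
  req#5 t=0ms: DENY
  req#6 t=0ms: DENY

Answer: AAADDD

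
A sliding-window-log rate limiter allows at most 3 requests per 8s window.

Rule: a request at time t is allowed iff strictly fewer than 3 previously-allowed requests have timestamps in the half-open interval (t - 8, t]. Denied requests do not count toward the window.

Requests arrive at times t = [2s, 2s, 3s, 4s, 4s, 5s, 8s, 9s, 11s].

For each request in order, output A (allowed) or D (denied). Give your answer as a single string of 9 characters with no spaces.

Answer: AAADDDDDA

Derivation:
Tracking allowed requests in the window:
  req#1 t=2s: ALLOW
  req#2 t=2s: ALLOW
  req#3 t=3s: ALLOW
  req#4 t=4s: DENY
  req#5 t=4s: DENY
  req#6 t=5s: DENY
  req#7 t=8s: DENY
  req#8 t=9s: DENY
  req#9 t=11s: ALLOW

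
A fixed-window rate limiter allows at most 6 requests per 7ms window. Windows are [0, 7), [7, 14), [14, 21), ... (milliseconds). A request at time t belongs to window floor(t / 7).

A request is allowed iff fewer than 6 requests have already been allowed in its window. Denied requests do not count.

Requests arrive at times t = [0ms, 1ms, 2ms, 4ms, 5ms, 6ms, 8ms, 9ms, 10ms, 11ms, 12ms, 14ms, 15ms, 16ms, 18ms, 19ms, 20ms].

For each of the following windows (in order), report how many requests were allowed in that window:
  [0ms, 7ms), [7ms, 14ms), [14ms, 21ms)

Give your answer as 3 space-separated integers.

Processing requests:
  req#1 t=0ms (window 0): ALLOW
  req#2 t=1ms (window 0): ALLOW
  req#3 t=2ms (window 0): ALLOW
  req#4 t=4ms (window 0): ALLOW
  req#5 t=5ms (window 0): ALLOW
  req#6 t=6ms (window 0): ALLOW
  req#7 t=8ms (window 1): ALLOW
  req#8 t=9ms (window 1): ALLOW
  req#9 t=10ms (window 1): ALLOW
  req#10 t=11ms (window 1): ALLOW
  req#11 t=12ms (window 1): ALLOW
  req#12 t=14ms (window 2): ALLOW
  req#13 t=15ms (window 2): ALLOW
  req#14 t=16ms (window 2): ALLOW
  req#15 t=18ms (window 2): ALLOW
  req#16 t=19ms (window 2): ALLOW
  req#17 t=20ms (window 2): ALLOW

Allowed counts by window: 6 5 6

Answer: 6 5 6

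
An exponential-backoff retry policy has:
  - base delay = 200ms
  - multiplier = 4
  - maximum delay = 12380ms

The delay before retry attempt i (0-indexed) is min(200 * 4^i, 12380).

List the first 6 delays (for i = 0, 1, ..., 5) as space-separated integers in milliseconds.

Computing each delay:
  i=0: min(200*4^0, 12380) = 200
  i=1: min(200*4^1, 12380) = 800
  i=2: min(200*4^2, 12380) = 3200
  i=3: min(200*4^3, 12380) = 12380
  i=4: min(200*4^4, 12380) = 12380
  i=5: min(200*4^5, 12380) = 12380

Answer: 200 800 3200 12380 12380 12380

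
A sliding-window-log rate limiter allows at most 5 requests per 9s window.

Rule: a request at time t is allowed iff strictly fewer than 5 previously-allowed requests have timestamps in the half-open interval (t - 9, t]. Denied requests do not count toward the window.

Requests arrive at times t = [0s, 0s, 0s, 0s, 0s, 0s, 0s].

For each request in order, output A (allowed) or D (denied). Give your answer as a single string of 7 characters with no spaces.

Answer: AAAAADD

Derivation:
Tracking allowed requests in the window:
  req#1 t=0s: ALLOW
  req#2 t=0s: ALLOW
  req#3 t=0s: ALLOW
  req#4 t=0s: ALLOW
  req#5 t=0s: ALLOW
  req#6 t=0s: DENY
  req#7 t=0s: DENY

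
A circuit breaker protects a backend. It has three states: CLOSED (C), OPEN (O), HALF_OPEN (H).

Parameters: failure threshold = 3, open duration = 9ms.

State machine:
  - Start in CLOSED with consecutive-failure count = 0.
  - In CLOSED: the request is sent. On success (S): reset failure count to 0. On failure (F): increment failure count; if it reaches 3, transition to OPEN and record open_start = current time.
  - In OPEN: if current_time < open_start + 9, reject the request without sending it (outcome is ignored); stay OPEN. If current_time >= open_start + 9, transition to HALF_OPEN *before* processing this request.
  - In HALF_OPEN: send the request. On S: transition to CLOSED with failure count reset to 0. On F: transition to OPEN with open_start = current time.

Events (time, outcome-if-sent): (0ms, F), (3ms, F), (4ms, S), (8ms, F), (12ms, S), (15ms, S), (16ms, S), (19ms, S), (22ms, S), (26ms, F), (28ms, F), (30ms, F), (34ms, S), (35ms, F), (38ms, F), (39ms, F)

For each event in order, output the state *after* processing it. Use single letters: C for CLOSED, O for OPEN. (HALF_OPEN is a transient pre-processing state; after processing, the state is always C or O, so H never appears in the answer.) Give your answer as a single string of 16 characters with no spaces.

Answer: CCCCCCCCCCCOOOOO

Derivation:
State after each event:
  event#1 t=0ms outcome=F: state=CLOSED
  event#2 t=3ms outcome=F: state=CLOSED
  event#3 t=4ms outcome=S: state=CLOSED
  event#4 t=8ms outcome=F: state=CLOSED
  event#5 t=12ms outcome=S: state=CLOSED
  event#6 t=15ms outcome=S: state=CLOSED
  event#7 t=16ms outcome=S: state=CLOSED
  event#8 t=19ms outcome=S: state=CLOSED
  event#9 t=22ms outcome=S: state=CLOSED
  event#10 t=26ms outcome=F: state=CLOSED
  event#11 t=28ms outcome=F: state=CLOSED
  event#12 t=30ms outcome=F: state=OPEN
  event#13 t=34ms outcome=S: state=OPEN
  event#14 t=35ms outcome=F: state=OPEN
  event#15 t=38ms outcome=F: state=OPEN
  event#16 t=39ms outcome=F: state=OPEN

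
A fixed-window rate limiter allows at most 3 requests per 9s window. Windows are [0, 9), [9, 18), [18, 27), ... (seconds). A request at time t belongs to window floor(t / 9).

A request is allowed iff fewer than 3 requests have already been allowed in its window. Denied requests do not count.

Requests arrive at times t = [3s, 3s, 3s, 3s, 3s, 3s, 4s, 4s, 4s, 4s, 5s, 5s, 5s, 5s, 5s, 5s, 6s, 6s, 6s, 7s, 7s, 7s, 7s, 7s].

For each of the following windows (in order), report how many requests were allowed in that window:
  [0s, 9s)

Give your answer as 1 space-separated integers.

Answer: 3

Derivation:
Processing requests:
  req#1 t=3s (window 0): ALLOW
  req#2 t=3s (window 0): ALLOW
  req#3 t=3s (window 0): ALLOW
  req#4 t=3s (window 0): DENY
  req#5 t=3s (window 0): DENY
  req#6 t=3s (window 0): DENY
  req#7 t=4s (window 0): DENY
  req#8 t=4s (window 0): DENY
  req#9 t=4s (window 0): DENY
  req#10 t=4s (window 0): DENY
  req#11 t=5s (window 0): DENY
  req#12 t=5s (window 0): DENY
  req#13 t=5s (window 0): DENY
  req#14 t=5s (window 0): DENY
  req#15 t=5s (window 0): DENY
  req#16 t=5s (window 0): DENY
  req#17 t=6s (window 0): DENY
  req#18 t=6s (window 0): DENY
  req#19 t=6s (window 0): DENY
  req#20 t=7s (window 0): DENY
  req#21 t=7s (window 0): DENY
  req#22 t=7s (window 0): DENY
  req#23 t=7s (window 0): DENY
  req#24 t=7s (window 0): DENY

Allowed counts by window: 3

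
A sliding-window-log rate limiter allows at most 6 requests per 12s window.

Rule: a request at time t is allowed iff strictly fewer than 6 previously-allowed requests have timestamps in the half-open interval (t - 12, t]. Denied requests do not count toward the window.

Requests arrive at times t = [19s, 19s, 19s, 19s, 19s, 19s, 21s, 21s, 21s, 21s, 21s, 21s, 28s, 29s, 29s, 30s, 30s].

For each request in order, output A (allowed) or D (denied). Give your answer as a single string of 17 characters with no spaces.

Answer: AAAAAADDDDDDDDDDD

Derivation:
Tracking allowed requests in the window:
  req#1 t=19s: ALLOW
  req#2 t=19s: ALLOW
  req#3 t=19s: ALLOW
  req#4 t=19s: ALLOW
  req#5 t=19s: ALLOW
  req#6 t=19s: ALLOW
  req#7 t=21s: DENY
  req#8 t=21s: DENY
  req#9 t=21s: DENY
  req#10 t=21s: DENY
  req#11 t=21s: DENY
  req#12 t=21s: DENY
  req#13 t=28s: DENY
  req#14 t=29s: DENY
  req#15 t=29s: DENY
  req#16 t=30s: DENY
  req#17 t=30s: DENY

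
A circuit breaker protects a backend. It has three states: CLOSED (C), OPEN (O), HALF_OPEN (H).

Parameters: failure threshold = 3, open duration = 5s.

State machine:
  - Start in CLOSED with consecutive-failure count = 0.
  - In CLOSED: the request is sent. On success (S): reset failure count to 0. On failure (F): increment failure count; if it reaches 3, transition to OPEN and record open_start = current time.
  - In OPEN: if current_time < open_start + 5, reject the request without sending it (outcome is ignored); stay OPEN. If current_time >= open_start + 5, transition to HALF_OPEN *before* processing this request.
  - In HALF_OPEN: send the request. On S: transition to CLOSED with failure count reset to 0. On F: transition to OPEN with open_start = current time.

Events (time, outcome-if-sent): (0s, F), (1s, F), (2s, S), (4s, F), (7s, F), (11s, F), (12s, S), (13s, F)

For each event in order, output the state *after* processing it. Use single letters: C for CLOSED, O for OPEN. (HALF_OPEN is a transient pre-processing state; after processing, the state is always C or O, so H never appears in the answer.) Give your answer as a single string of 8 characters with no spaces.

Answer: CCCCCOOO

Derivation:
State after each event:
  event#1 t=0s outcome=F: state=CLOSED
  event#2 t=1s outcome=F: state=CLOSED
  event#3 t=2s outcome=S: state=CLOSED
  event#4 t=4s outcome=F: state=CLOSED
  event#5 t=7s outcome=F: state=CLOSED
  event#6 t=11s outcome=F: state=OPEN
  event#7 t=12s outcome=S: state=OPEN
  event#8 t=13s outcome=F: state=OPEN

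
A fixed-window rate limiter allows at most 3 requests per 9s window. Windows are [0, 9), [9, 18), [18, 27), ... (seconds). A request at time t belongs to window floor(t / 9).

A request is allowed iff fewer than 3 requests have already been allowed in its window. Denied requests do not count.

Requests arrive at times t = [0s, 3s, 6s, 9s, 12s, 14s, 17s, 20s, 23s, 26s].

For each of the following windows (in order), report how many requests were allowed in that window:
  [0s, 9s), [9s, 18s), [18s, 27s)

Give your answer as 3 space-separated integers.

Processing requests:
  req#1 t=0s (window 0): ALLOW
  req#2 t=3s (window 0): ALLOW
  req#3 t=6s (window 0): ALLOW
  req#4 t=9s (window 1): ALLOW
  req#5 t=12s (window 1): ALLOW
  req#6 t=14s (window 1): ALLOW
  req#7 t=17s (window 1): DENY
  req#8 t=20s (window 2): ALLOW
  req#9 t=23s (window 2): ALLOW
  req#10 t=26s (window 2): ALLOW

Allowed counts by window: 3 3 3

Answer: 3 3 3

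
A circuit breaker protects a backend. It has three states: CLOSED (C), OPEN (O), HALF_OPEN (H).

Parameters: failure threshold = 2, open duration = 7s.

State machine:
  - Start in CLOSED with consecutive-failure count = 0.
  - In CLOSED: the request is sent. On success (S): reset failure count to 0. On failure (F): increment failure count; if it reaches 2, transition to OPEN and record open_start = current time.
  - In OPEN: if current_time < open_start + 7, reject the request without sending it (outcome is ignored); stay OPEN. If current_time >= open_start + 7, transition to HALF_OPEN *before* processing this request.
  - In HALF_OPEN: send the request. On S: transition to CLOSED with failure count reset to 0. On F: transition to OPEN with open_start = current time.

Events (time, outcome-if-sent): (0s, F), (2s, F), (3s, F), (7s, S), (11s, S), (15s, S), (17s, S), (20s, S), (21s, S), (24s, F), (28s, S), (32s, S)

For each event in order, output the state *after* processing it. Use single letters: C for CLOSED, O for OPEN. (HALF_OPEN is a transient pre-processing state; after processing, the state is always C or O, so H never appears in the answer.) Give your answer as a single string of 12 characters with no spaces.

Answer: COOOCCCCCCCC

Derivation:
State after each event:
  event#1 t=0s outcome=F: state=CLOSED
  event#2 t=2s outcome=F: state=OPEN
  event#3 t=3s outcome=F: state=OPEN
  event#4 t=7s outcome=S: state=OPEN
  event#5 t=11s outcome=S: state=CLOSED
  event#6 t=15s outcome=S: state=CLOSED
  event#7 t=17s outcome=S: state=CLOSED
  event#8 t=20s outcome=S: state=CLOSED
  event#9 t=21s outcome=S: state=CLOSED
  event#10 t=24s outcome=F: state=CLOSED
  event#11 t=28s outcome=S: state=CLOSED
  event#12 t=32s outcome=S: state=CLOSED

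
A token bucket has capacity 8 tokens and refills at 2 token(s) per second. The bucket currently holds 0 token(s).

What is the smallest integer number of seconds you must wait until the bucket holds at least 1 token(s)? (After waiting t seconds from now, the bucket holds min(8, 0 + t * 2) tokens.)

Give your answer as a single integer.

Answer: 1

Derivation:
Need 0 + t * 2 >= 1, so t >= 1/2.
Smallest integer t = ceil(1/2) = 1.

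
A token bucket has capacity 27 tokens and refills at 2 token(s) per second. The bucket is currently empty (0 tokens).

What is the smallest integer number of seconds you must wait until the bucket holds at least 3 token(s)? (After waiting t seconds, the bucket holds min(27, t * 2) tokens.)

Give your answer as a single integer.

Need t * 2 >= 3, so t >= 3/2.
Smallest integer t = ceil(3/2) = 2.

Answer: 2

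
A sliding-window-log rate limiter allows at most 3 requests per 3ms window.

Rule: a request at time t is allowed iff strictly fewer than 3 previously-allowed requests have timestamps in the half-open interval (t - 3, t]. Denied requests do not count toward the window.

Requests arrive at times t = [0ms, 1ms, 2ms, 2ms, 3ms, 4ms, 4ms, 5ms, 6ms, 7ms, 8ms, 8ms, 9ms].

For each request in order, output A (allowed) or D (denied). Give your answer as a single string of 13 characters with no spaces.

Answer: AAADAADAAAADA

Derivation:
Tracking allowed requests in the window:
  req#1 t=0ms: ALLOW
  req#2 t=1ms: ALLOW
  req#3 t=2ms: ALLOW
  req#4 t=2ms: DENY
  req#5 t=3ms: ALLOW
  req#6 t=4ms: ALLOW
  req#7 t=4ms: DENY
  req#8 t=5ms: ALLOW
  req#9 t=6ms: ALLOW
  req#10 t=7ms: ALLOW
  req#11 t=8ms: ALLOW
  req#12 t=8ms: DENY
  req#13 t=9ms: ALLOW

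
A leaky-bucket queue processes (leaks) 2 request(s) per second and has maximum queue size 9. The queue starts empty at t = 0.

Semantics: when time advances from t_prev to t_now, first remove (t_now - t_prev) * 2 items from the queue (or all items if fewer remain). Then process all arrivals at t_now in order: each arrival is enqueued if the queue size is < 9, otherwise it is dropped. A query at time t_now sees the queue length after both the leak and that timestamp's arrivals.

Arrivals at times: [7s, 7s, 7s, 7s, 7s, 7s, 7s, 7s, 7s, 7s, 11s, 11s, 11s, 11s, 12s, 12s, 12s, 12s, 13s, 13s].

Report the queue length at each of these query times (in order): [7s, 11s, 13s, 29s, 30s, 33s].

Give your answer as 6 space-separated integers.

Queue lengths at query times:
  query t=7s: backlog = 9
  query t=11s: backlog = 5
  query t=13s: backlog = 7
  query t=29s: backlog = 0
  query t=30s: backlog = 0
  query t=33s: backlog = 0

Answer: 9 5 7 0 0 0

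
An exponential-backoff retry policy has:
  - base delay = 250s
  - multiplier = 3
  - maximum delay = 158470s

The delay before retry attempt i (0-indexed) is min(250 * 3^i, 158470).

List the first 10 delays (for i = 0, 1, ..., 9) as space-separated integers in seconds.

Computing each delay:
  i=0: min(250*3^0, 158470) = 250
  i=1: min(250*3^1, 158470) = 750
  i=2: min(250*3^2, 158470) = 2250
  i=3: min(250*3^3, 158470) = 6750
  i=4: min(250*3^4, 158470) = 20250
  i=5: min(250*3^5, 158470) = 60750
  i=6: min(250*3^6, 158470) = 158470
  i=7: min(250*3^7, 158470) = 158470
  i=8: min(250*3^8, 158470) = 158470
  i=9: min(250*3^9, 158470) = 158470

Answer: 250 750 2250 6750 20250 60750 158470 158470 158470 158470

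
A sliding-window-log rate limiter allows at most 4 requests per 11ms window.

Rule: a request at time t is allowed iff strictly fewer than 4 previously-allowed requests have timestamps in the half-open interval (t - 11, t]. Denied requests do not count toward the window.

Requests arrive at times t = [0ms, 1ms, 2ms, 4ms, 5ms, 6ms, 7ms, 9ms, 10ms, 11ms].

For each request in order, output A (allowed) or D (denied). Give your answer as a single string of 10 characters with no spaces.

Answer: AAAADDDDDA

Derivation:
Tracking allowed requests in the window:
  req#1 t=0ms: ALLOW
  req#2 t=1ms: ALLOW
  req#3 t=2ms: ALLOW
  req#4 t=4ms: ALLOW
  req#5 t=5ms: DENY
  req#6 t=6ms: DENY
  req#7 t=7ms: DENY
  req#8 t=9ms: DENY
  req#9 t=10ms: DENY
  req#10 t=11ms: ALLOW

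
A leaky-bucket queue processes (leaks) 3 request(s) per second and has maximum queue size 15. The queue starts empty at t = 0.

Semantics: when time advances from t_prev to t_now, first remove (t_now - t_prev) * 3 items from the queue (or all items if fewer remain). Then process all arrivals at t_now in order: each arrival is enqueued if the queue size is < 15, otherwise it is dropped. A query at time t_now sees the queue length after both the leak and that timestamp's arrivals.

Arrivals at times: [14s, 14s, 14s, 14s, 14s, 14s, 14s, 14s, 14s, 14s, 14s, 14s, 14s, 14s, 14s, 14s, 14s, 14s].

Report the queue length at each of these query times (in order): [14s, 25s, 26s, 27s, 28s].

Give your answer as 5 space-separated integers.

Answer: 15 0 0 0 0

Derivation:
Queue lengths at query times:
  query t=14s: backlog = 15
  query t=25s: backlog = 0
  query t=26s: backlog = 0
  query t=27s: backlog = 0
  query t=28s: backlog = 0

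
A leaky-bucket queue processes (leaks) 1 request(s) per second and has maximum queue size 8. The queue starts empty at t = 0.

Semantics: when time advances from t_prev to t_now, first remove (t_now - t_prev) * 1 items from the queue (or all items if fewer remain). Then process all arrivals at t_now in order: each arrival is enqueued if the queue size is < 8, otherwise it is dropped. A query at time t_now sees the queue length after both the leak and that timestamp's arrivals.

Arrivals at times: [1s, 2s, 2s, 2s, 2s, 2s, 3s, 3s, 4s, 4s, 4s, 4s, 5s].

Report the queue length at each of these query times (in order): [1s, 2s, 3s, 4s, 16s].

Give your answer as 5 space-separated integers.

Queue lengths at query times:
  query t=1s: backlog = 1
  query t=2s: backlog = 5
  query t=3s: backlog = 6
  query t=4s: backlog = 8
  query t=16s: backlog = 0

Answer: 1 5 6 8 0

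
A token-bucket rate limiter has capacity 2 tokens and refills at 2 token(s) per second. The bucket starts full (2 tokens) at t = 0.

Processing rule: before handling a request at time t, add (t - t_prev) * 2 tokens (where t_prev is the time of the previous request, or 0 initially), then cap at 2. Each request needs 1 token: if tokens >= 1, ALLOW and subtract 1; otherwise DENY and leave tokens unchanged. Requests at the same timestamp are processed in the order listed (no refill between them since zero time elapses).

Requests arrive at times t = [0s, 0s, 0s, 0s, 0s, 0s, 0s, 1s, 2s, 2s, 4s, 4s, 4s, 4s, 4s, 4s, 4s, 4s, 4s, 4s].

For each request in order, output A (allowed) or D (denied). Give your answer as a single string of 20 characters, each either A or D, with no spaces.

Simulating step by step:
  req#1 t=0s: ALLOW
  req#2 t=0s: ALLOW
  req#3 t=0s: DENY
  req#4 t=0s: DENY
  req#5 t=0s: DENY
  req#6 t=0s: DENY
  req#7 t=0s: DENY
  req#8 t=1s: ALLOW
  req#9 t=2s: ALLOW
  req#10 t=2s: ALLOW
  req#11 t=4s: ALLOW
  req#12 t=4s: ALLOW
  req#13 t=4s: DENY
  req#14 t=4s: DENY
  req#15 t=4s: DENY
  req#16 t=4s: DENY
  req#17 t=4s: DENY
  req#18 t=4s: DENY
  req#19 t=4s: DENY
  req#20 t=4s: DENY

Answer: AADDDDDAAAAADDDDDDDD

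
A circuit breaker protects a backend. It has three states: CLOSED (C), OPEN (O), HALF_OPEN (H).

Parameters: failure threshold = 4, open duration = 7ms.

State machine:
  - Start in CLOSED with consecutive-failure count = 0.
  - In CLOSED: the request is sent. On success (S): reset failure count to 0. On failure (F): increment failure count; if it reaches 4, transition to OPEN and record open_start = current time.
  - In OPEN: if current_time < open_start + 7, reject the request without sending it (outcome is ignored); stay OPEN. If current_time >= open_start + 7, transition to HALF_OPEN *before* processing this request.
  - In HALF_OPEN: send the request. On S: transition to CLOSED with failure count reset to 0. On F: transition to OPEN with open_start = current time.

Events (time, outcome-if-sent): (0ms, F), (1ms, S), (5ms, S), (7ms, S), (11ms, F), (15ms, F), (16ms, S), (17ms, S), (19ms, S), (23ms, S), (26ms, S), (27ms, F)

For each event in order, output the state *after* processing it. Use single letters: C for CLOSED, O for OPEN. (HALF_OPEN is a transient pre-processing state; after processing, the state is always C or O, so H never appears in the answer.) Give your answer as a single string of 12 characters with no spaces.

State after each event:
  event#1 t=0ms outcome=F: state=CLOSED
  event#2 t=1ms outcome=S: state=CLOSED
  event#3 t=5ms outcome=S: state=CLOSED
  event#4 t=7ms outcome=S: state=CLOSED
  event#5 t=11ms outcome=F: state=CLOSED
  event#6 t=15ms outcome=F: state=CLOSED
  event#7 t=16ms outcome=S: state=CLOSED
  event#8 t=17ms outcome=S: state=CLOSED
  event#9 t=19ms outcome=S: state=CLOSED
  event#10 t=23ms outcome=S: state=CLOSED
  event#11 t=26ms outcome=S: state=CLOSED
  event#12 t=27ms outcome=F: state=CLOSED

Answer: CCCCCCCCCCCC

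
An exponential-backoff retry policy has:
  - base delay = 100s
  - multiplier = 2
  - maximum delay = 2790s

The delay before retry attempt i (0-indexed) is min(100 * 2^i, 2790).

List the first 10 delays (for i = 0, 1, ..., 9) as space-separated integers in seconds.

Answer: 100 200 400 800 1600 2790 2790 2790 2790 2790

Derivation:
Computing each delay:
  i=0: min(100*2^0, 2790) = 100
  i=1: min(100*2^1, 2790) = 200
  i=2: min(100*2^2, 2790) = 400
  i=3: min(100*2^3, 2790) = 800
  i=4: min(100*2^4, 2790) = 1600
  i=5: min(100*2^5, 2790) = 2790
  i=6: min(100*2^6, 2790) = 2790
  i=7: min(100*2^7, 2790) = 2790
  i=8: min(100*2^8, 2790) = 2790
  i=9: min(100*2^9, 2790) = 2790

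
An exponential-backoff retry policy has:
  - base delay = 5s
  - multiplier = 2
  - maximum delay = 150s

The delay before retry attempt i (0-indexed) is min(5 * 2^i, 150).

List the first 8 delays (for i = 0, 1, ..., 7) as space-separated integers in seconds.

Computing each delay:
  i=0: min(5*2^0, 150) = 5
  i=1: min(5*2^1, 150) = 10
  i=2: min(5*2^2, 150) = 20
  i=3: min(5*2^3, 150) = 40
  i=4: min(5*2^4, 150) = 80
  i=5: min(5*2^5, 150) = 150
  i=6: min(5*2^6, 150) = 150
  i=7: min(5*2^7, 150) = 150

Answer: 5 10 20 40 80 150 150 150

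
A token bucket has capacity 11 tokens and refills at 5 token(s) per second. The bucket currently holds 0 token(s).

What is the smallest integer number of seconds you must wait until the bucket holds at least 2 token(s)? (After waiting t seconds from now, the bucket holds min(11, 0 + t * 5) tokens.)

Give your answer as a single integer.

Answer: 1

Derivation:
Need 0 + t * 5 >= 2, so t >= 2/5.
Smallest integer t = ceil(2/5) = 1.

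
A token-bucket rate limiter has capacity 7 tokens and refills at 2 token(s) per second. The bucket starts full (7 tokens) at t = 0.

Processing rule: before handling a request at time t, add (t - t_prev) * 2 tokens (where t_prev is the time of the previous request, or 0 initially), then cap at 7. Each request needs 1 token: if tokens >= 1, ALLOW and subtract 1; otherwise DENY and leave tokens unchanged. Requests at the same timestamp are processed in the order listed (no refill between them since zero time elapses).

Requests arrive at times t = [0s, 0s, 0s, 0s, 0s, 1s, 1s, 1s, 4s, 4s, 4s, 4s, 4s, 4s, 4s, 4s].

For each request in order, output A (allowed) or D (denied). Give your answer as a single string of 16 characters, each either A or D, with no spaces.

Answer: AAAAAAAAAAAAAAAD

Derivation:
Simulating step by step:
  req#1 t=0s: ALLOW
  req#2 t=0s: ALLOW
  req#3 t=0s: ALLOW
  req#4 t=0s: ALLOW
  req#5 t=0s: ALLOW
  req#6 t=1s: ALLOW
  req#7 t=1s: ALLOW
  req#8 t=1s: ALLOW
  req#9 t=4s: ALLOW
  req#10 t=4s: ALLOW
  req#11 t=4s: ALLOW
  req#12 t=4s: ALLOW
  req#13 t=4s: ALLOW
  req#14 t=4s: ALLOW
  req#15 t=4s: ALLOW
  req#16 t=4s: DENY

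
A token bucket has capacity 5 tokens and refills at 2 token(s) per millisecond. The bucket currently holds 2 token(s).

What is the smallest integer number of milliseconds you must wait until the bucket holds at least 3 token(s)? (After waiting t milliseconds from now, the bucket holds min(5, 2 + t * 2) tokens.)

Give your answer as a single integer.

Need 2 + t * 2 >= 3, so t >= 1/2.
Smallest integer t = ceil(1/2) = 1.

Answer: 1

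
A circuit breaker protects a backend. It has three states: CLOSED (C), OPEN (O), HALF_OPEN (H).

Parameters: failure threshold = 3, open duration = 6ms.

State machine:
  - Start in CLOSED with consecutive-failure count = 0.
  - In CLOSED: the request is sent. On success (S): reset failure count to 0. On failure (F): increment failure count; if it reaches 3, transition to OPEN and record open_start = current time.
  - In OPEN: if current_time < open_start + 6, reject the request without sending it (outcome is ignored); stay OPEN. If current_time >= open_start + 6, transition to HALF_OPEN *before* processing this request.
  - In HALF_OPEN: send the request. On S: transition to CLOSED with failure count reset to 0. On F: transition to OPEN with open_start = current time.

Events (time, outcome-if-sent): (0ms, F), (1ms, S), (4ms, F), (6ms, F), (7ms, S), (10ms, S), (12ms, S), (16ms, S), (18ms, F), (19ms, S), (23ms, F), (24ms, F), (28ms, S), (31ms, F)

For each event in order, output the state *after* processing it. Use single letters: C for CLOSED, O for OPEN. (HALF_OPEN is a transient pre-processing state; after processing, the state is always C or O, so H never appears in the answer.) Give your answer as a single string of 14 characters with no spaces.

State after each event:
  event#1 t=0ms outcome=F: state=CLOSED
  event#2 t=1ms outcome=S: state=CLOSED
  event#3 t=4ms outcome=F: state=CLOSED
  event#4 t=6ms outcome=F: state=CLOSED
  event#5 t=7ms outcome=S: state=CLOSED
  event#6 t=10ms outcome=S: state=CLOSED
  event#7 t=12ms outcome=S: state=CLOSED
  event#8 t=16ms outcome=S: state=CLOSED
  event#9 t=18ms outcome=F: state=CLOSED
  event#10 t=19ms outcome=S: state=CLOSED
  event#11 t=23ms outcome=F: state=CLOSED
  event#12 t=24ms outcome=F: state=CLOSED
  event#13 t=28ms outcome=S: state=CLOSED
  event#14 t=31ms outcome=F: state=CLOSED

Answer: CCCCCCCCCCCCCC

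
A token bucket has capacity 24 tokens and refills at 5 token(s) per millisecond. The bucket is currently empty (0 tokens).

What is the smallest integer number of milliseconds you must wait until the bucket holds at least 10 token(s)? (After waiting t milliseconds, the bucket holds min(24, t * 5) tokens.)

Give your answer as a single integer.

Answer: 2

Derivation:
Need t * 5 >= 10, so t >= 10/5.
Smallest integer t = ceil(10/5) = 2.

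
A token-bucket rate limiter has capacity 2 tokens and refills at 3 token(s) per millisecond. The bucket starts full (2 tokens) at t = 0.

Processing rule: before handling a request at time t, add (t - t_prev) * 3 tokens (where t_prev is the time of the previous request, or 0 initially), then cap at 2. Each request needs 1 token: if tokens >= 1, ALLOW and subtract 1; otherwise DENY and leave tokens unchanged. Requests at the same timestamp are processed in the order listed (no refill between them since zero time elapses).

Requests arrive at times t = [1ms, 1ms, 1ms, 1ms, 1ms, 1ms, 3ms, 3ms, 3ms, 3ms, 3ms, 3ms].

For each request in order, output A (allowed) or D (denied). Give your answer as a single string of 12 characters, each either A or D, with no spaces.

Simulating step by step:
  req#1 t=1ms: ALLOW
  req#2 t=1ms: ALLOW
  req#3 t=1ms: DENY
  req#4 t=1ms: DENY
  req#5 t=1ms: DENY
  req#6 t=1ms: DENY
  req#7 t=3ms: ALLOW
  req#8 t=3ms: ALLOW
  req#9 t=3ms: DENY
  req#10 t=3ms: DENY
  req#11 t=3ms: DENY
  req#12 t=3ms: DENY

Answer: AADDDDAADDDD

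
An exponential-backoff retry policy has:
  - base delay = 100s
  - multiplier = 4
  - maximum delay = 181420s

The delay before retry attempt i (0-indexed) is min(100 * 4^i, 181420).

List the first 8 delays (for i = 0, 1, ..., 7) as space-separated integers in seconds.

Computing each delay:
  i=0: min(100*4^0, 181420) = 100
  i=1: min(100*4^1, 181420) = 400
  i=2: min(100*4^2, 181420) = 1600
  i=3: min(100*4^3, 181420) = 6400
  i=4: min(100*4^4, 181420) = 25600
  i=5: min(100*4^5, 181420) = 102400
  i=6: min(100*4^6, 181420) = 181420
  i=7: min(100*4^7, 181420) = 181420

Answer: 100 400 1600 6400 25600 102400 181420 181420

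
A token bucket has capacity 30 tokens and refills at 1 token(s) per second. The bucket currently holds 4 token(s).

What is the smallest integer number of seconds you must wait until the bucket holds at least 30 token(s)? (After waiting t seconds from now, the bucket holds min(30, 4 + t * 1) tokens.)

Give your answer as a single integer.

Answer: 26

Derivation:
Need 4 + t * 1 >= 30, so t >= 26/1.
Smallest integer t = ceil(26/1) = 26.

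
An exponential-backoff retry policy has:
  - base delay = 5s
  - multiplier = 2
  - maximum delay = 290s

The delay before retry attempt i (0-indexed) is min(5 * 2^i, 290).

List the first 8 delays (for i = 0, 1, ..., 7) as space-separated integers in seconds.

Computing each delay:
  i=0: min(5*2^0, 290) = 5
  i=1: min(5*2^1, 290) = 10
  i=2: min(5*2^2, 290) = 20
  i=3: min(5*2^3, 290) = 40
  i=4: min(5*2^4, 290) = 80
  i=5: min(5*2^5, 290) = 160
  i=6: min(5*2^6, 290) = 290
  i=7: min(5*2^7, 290) = 290

Answer: 5 10 20 40 80 160 290 290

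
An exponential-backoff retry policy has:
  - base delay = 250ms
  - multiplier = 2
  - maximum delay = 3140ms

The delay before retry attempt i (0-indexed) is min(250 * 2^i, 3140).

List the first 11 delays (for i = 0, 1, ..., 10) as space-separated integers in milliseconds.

Answer: 250 500 1000 2000 3140 3140 3140 3140 3140 3140 3140

Derivation:
Computing each delay:
  i=0: min(250*2^0, 3140) = 250
  i=1: min(250*2^1, 3140) = 500
  i=2: min(250*2^2, 3140) = 1000
  i=3: min(250*2^3, 3140) = 2000
  i=4: min(250*2^4, 3140) = 3140
  i=5: min(250*2^5, 3140) = 3140
  i=6: min(250*2^6, 3140) = 3140
  i=7: min(250*2^7, 3140) = 3140
  i=8: min(250*2^8, 3140) = 3140
  i=9: min(250*2^9, 3140) = 3140
  i=10: min(250*2^10, 3140) = 3140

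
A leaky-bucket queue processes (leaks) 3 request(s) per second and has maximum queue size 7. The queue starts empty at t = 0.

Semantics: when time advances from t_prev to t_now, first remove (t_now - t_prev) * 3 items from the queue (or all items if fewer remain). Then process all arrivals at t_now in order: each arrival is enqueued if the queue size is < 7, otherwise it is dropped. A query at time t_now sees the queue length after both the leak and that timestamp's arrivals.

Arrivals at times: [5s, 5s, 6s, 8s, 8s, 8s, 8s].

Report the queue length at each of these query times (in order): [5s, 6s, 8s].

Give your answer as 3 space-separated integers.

Answer: 2 1 4

Derivation:
Queue lengths at query times:
  query t=5s: backlog = 2
  query t=6s: backlog = 1
  query t=8s: backlog = 4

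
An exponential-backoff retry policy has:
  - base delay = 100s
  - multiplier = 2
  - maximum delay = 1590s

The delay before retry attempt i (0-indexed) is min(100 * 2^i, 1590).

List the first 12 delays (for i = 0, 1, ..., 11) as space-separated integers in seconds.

Answer: 100 200 400 800 1590 1590 1590 1590 1590 1590 1590 1590

Derivation:
Computing each delay:
  i=0: min(100*2^0, 1590) = 100
  i=1: min(100*2^1, 1590) = 200
  i=2: min(100*2^2, 1590) = 400
  i=3: min(100*2^3, 1590) = 800
  i=4: min(100*2^4, 1590) = 1590
  i=5: min(100*2^5, 1590) = 1590
  i=6: min(100*2^6, 1590) = 1590
  i=7: min(100*2^7, 1590) = 1590
  i=8: min(100*2^8, 1590) = 1590
  i=9: min(100*2^9, 1590) = 1590
  i=10: min(100*2^10, 1590) = 1590
  i=11: min(100*2^11, 1590) = 1590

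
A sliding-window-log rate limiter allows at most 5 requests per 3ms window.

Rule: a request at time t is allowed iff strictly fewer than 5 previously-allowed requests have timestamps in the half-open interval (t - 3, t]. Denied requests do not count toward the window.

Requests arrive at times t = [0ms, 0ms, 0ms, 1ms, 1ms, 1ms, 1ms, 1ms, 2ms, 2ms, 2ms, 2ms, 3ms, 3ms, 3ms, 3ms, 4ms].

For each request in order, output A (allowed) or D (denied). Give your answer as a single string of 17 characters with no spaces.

Tracking allowed requests in the window:
  req#1 t=0ms: ALLOW
  req#2 t=0ms: ALLOW
  req#3 t=0ms: ALLOW
  req#4 t=1ms: ALLOW
  req#5 t=1ms: ALLOW
  req#6 t=1ms: DENY
  req#7 t=1ms: DENY
  req#8 t=1ms: DENY
  req#9 t=2ms: DENY
  req#10 t=2ms: DENY
  req#11 t=2ms: DENY
  req#12 t=2ms: DENY
  req#13 t=3ms: ALLOW
  req#14 t=3ms: ALLOW
  req#15 t=3ms: ALLOW
  req#16 t=3ms: DENY
  req#17 t=4ms: ALLOW

Answer: AAAAADDDDDDDAAADA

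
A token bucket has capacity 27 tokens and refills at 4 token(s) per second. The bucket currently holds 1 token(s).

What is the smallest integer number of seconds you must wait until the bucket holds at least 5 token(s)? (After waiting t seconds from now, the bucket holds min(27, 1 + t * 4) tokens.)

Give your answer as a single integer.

Need 1 + t * 4 >= 5, so t >= 4/4.
Smallest integer t = ceil(4/4) = 1.

Answer: 1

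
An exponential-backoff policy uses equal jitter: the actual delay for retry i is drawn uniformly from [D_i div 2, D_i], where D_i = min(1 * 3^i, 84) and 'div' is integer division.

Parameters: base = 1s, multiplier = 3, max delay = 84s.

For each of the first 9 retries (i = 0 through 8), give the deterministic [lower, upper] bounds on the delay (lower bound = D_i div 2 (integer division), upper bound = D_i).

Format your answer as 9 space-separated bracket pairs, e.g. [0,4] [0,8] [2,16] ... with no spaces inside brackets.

Computing bounds per retry:
  i=0: D_i=min(1*3^0,84)=1, bounds=[0,1]
  i=1: D_i=min(1*3^1,84)=3, bounds=[1,3]
  i=2: D_i=min(1*3^2,84)=9, bounds=[4,9]
  i=3: D_i=min(1*3^3,84)=27, bounds=[13,27]
  i=4: D_i=min(1*3^4,84)=81, bounds=[40,81]
  i=5: D_i=min(1*3^5,84)=84, bounds=[42,84]
  i=6: D_i=min(1*3^6,84)=84, bounds=[42,84]
  i=7: D_i=min(1*3^7,84)=84, bounds=[42,84]
  i=8: D_i=min(1*3^8,84)=84, bounds=[42,84]

Answer: [0,1] [1,3] [4,9] [13,27] [40,81] [42,84] [42,84] [42,84] [42,84]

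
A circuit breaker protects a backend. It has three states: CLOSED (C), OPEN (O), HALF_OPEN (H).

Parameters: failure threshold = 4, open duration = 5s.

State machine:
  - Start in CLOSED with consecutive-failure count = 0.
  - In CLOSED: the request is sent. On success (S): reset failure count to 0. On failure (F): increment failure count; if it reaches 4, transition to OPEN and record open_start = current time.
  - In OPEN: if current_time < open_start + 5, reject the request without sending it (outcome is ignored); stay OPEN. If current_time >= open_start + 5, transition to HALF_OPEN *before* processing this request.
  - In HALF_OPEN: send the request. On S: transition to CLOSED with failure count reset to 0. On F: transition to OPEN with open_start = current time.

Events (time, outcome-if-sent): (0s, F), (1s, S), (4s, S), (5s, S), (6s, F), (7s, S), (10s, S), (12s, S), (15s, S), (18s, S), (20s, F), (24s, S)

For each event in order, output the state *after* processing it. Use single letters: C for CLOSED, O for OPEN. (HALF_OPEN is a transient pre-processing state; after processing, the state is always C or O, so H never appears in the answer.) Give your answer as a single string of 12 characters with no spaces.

State after each event:
  event#1 t=0s outcome=F: state=CLOSED
  event#2 t=1s outcome=S: state=CLOSED
  event#3 t=4s outcome=S: state=CLOSED
  event#4 t=5s outcome=S: state=CLOSED
  event#5 t=6s outcome=F: state=CLOSED
  event#6 t=7s outcome=S: state=CLOSED
  event#7 t=10s outcome=S: state=CLOSED
  event#8 t=12s outcome=S: state=CLOSED
  event#9 t=15s outcome=S: state=CLOSED
  event#10 t=18s outcome=S: state=CLOSED
  event#11 t=20s outcome=F: state=CLOSED
  event#12 t=24s outcome=S: state=CLOSED

Answer: CCCCCCCCCCCC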